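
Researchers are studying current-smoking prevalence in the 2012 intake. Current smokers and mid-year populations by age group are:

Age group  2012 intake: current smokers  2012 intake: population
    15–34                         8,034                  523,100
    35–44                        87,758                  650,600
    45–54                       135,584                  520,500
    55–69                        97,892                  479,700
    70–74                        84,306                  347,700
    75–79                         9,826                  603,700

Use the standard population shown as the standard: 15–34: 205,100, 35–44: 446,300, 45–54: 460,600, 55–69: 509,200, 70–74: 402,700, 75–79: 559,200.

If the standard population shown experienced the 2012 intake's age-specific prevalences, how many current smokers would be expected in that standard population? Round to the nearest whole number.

Age-specific rates per 1,000 for the 2012 intake: 15.358, 134.888, 260.488, 204.069, 242.468, 16.276.
Expected current smokers = Σ (standard pop × age-specific rate ÷ 1,000)
= 205,100×15.358/1,000 + 446,300×134.888/1,000 + 460,600×260.488/1,000 + 509,200×204.069/1,000 + 402,700×242.468/1,000 + 559,200×16.276/1,000
= 3150.02 + 60200.42 + 119980.77 + 103912.04 + 97641.72 + 9101.70 = 393986.68.

393987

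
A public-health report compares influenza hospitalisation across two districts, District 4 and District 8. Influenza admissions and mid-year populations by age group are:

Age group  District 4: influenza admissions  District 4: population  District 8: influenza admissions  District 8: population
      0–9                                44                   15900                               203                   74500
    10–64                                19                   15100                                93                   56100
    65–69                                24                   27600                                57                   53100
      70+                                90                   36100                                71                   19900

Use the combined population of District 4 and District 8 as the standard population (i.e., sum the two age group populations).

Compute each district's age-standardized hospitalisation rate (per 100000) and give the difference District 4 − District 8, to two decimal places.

Age-specific rates per 100000 for District 4: 276.73, 125.83, 86.96, 249.31.
For District 8: 272.48, 165.78, 107.34, 356.78.
Combined standard total = 298300; weights = 0.3031, 0.2387, 0.2705, 0.1877.
District 4: 0.3031×276.73 + 0.2387×125.83 + 0.2705×86.96 + 0.1877×249.31 = 184.2236 per 100000.
District 8: 0.3031×272.48 + 0.2387×165.78 + 0.2705×107.34 + 0.1877×356.78 = 218.1639 per 100000.
Difference = 184.2236 − 218.1639 = -33.9403.

-33.94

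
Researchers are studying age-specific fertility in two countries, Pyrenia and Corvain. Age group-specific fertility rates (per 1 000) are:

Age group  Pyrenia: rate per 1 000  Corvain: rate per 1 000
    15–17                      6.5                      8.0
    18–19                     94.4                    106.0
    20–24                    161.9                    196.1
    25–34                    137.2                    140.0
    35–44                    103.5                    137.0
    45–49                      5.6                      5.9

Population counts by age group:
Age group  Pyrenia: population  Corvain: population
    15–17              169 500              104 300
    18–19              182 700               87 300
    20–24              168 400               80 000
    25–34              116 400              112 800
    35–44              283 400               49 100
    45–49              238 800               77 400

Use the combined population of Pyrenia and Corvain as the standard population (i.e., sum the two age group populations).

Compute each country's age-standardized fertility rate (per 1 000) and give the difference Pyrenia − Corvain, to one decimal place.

Combined standard total = 1 670 100; weights = 0.1639, 0.1617, 0.1487, 0.1372, 0.1991, 0.1893.
Pyrenia: 0.1639×6.5 + 0.1617×94.4 + 0.1487×161.9 + 0.1372×137.2 + 0.1991×103.5 + 0.1893×5.6 = 80.9020 per 1 000.
Corvain: 0.1639×8.0 + 0.1617×106.0 + 0.1487×196.1 + 0.1372×140.0 + 0.1991×137.0 + 0.1893×5.9 = 95.2205 per 1 000.
Difference = 80.9020 − 95.2205 = -14.3185.

-14.3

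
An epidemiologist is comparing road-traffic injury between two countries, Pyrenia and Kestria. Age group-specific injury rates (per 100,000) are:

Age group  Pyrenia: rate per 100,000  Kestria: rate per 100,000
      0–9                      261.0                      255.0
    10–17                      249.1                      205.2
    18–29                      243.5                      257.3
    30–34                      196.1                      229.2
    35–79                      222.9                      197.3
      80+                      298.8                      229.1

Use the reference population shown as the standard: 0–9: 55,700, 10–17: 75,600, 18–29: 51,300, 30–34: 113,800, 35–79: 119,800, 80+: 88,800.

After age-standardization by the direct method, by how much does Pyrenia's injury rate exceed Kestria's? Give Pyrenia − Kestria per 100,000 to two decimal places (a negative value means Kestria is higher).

16.70

Standard total = 505,000; weights = 0.1103, 0.1497, 0.1016, 0.2253, 0.2372, 0.1758.
Pyrenia: 0.1103×261.0 + 0.1497×249.1 + 0.1016×243.5 + 0.2253×196.1 + 0.2372×222.9 + 0.1758×298.8 = 240.4243 per 100,000.
Kestria: 0.1103×255.0 + 0.1497×205.2 + 0.1016×257.3 + 0.2253×229.2 + 0.2372×197.3 + 0.1758×229.1 = 223.7222 per 100,000.
Difference = 240.4243 − 223.7222 = 16.7021.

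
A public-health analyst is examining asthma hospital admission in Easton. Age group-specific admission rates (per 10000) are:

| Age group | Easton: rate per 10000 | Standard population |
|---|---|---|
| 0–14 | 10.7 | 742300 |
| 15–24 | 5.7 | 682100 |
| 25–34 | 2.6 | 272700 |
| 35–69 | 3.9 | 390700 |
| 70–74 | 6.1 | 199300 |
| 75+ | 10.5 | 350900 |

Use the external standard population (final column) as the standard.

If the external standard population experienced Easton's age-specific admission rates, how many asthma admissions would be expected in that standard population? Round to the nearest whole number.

1896

Expected asthma admissions = Σ (standard pop × age-specific rate ÷ 10000)
= 742300×10.7/10000 + 682100×5.7/10000 + 272700×2.6/10000 + 390700×3.9/10000 + 199300×6.1/10000 + 350900×10.5/10000
= 794.26 + 388.80 + 70.90 + 152.37 + 121.57 + 368.44 = 1896.35.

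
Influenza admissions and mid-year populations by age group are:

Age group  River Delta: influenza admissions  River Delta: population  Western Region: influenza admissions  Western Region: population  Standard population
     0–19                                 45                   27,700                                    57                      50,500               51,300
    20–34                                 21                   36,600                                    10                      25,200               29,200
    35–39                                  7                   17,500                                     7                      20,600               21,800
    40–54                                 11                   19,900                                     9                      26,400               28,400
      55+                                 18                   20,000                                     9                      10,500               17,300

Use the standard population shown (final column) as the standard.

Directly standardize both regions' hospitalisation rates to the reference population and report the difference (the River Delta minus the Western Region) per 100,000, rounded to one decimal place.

26.1

Age-specific rates per 100,000 for the River Delta: 162.45, 57.38, 40.00, 55.28, 90.00.
For the Western Region: 112.87, 39.68, 33.98, 34.09, 85.71.
Standard total = 148,000; weights = 0.3466, 0.1973, 0.1473, 0.1919, 0.1169.
The River Delta: 0.3466×162.45 + 0.1973×57.38 + 0.1473×40.00 + 0.1919×55.28 + 0.1169×90.00 = 94.6500 per 100,000.
The Western Region: 0.3466×112.87 + 0.1973×39.68 + 0.1473×33.98 + 0.1919×34.09 + 0.1169×85.71 = 68.5192 per 100,000.
Difference = 94.6500 − 68.5192 = 26.1308.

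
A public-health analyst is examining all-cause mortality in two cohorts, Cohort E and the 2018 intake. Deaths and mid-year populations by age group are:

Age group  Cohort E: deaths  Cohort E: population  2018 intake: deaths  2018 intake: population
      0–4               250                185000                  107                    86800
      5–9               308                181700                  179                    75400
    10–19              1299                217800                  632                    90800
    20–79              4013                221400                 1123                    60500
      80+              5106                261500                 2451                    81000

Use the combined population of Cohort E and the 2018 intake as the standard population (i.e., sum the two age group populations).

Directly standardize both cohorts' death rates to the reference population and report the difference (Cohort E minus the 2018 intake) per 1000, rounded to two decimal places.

Age-specific rates per 1000 for Cohort E: 1.351, 1.695, 5.964, 18.126, 19.526.
For the 2018 intake: 1.233, 2.374, 6.960, 18.562, 30.259.
Combined standard total = 1461900; weights = 0.1859, 0.1759, 0.2111, 0.1928, 0.2343.
Cohort E: 0.1859×1.351 + 0.1759×1.695 + 0.2111×5.964 + 0.1928×18.126 + 0.2343×19.526 = 9.8781 per 1000.
The 2018 intake: 0.1859×1.233 + 0.1759×2.374 + 0.2111×6.960 + 0.1928×18.562 + 0.2343×30.259 = 12.7846 per 1000.
Difference = 9.8781 − 12.7846 = -2.9065.

-2.91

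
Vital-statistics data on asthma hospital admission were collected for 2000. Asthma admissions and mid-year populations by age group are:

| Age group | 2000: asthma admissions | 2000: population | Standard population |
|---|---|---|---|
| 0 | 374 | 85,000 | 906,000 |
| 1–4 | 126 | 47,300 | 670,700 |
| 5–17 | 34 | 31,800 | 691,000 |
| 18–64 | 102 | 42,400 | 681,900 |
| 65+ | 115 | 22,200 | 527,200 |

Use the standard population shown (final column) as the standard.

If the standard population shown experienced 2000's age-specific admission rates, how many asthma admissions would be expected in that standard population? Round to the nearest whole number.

Age-specific rates per 10,000 for 2000: 44.00, 26.64, 10.69, 24.06, 51.80.
Expected asthma admissions = Σ (standard pop × age-specific rate ÷ 10,000)
= 906,000×44.00/10,000 + 670,700×26.64/10,000 + 691,000×10.69/10,000 + 681,900×24.06/10,000 + 527,200×51.80/10,000
= 3986.40 + 1786.64 + 738.81 + 1640.42 + 2730.99 = 10883.26.

10883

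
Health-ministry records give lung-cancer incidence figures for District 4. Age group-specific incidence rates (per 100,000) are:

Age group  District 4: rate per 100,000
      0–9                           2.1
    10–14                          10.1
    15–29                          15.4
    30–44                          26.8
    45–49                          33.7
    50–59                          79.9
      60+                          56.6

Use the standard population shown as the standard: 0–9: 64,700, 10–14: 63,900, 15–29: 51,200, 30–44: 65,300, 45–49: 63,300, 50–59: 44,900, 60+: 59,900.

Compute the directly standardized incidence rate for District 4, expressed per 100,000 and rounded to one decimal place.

Standard total = 413,200; weights = 0.1566, 0.1546, 0.1239, 0.1580, 0.1532, 0.1087, 0.1450.
Standardized rate: 0.1566×2.1 + 0.1546×10.1 + 0.1239×15.4 + 0.1580×26.8 + 0.1532×33.7 + 0.1087×79.9 + 0.1450×56.6 = 30.0843 per 100,000.

30.1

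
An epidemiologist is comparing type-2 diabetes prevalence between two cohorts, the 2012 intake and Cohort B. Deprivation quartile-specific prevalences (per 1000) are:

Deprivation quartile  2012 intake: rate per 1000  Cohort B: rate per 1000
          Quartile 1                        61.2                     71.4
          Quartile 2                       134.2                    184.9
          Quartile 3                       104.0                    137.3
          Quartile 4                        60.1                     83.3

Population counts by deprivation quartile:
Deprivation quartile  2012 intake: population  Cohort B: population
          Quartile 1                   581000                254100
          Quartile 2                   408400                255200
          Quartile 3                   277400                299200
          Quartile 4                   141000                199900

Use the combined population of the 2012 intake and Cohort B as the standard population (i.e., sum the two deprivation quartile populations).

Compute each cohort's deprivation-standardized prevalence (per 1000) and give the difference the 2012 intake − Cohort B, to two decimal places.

Combined standard total = 2416200; weights = 0.3456, 0.2746, 0.2386, 0.1411.
The 2012 intake: 0.3456×61.2 + 0.2746×134.2 + 0.2386×104.0 + 0.1411×60.1 = 91.3077 per 1000.
Cohort B: 0.3456×71.4 + 0.2746×184.9 + 0.2386×137.3 + 0.1411×83.3 = 119.9776 per 1000.
Difference = 91.3077 − 119.9776 = -28.6699.

-28.67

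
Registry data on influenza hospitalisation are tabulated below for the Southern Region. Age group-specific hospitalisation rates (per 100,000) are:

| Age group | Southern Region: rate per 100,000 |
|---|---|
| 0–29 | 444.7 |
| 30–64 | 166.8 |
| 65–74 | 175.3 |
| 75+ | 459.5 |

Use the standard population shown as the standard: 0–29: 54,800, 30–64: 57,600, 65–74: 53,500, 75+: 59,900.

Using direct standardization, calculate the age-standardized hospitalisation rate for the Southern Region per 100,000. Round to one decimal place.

Standard total = 225,800; weights = 0.2427, 0.2551, 0.2369, 0.2653.
Standardized rate: 0.2427×444.7 + 0.2551×166.8 + 0.2369×175.3 + 0.2653×459.5 = 313.9054 per 100,000.

313.9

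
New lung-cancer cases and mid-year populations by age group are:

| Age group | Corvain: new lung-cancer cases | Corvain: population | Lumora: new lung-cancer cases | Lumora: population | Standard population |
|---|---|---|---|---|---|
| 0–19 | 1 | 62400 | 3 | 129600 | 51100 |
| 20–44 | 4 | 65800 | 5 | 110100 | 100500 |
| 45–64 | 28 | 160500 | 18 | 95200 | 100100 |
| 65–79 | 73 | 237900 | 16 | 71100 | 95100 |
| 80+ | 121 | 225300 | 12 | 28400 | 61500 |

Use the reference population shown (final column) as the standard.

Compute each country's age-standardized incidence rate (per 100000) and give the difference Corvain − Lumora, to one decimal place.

3.6

Age-specific rates per 100000 for Corvain: 1.60, 6.08, 17.45, 30.69, 53.71.
For Lumora: 2.31, 4.54, 18.91, 22.50, 42.25.
Standard total = 408300; weights = 0.1252, 0.2461, 0.2452, 0.2329, 0.1506.
Corvain: 0.1252×1.60 + 0.2461×6.08 + 0.2452×17.45 + 0.2329×30.69 + 0.1506×53.71 = 21.2104 per 100000.
Lumora: 0.1252×2.31 + 0.2461×4.54 + 0.2452×18.91 + 0.2329×22.50 + 0.1506×42.25 = 17.6488 per 100000.
Difference = 21.2104 − 17.6488 = 3.5616.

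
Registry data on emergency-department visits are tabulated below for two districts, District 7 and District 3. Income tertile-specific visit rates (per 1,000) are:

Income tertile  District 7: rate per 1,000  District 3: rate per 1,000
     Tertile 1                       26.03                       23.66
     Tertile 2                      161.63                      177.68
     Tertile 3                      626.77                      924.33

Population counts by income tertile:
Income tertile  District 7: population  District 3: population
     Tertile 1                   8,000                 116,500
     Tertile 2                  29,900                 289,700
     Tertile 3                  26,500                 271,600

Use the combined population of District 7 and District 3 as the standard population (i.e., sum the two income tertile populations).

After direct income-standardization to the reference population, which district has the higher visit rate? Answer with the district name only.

Combined standard total = 742,200; weights = 0.1677, 0.4306, 0.4016.
District 7: 0.1677×26.03 + 0.4306×161.63 + 0.4016×626.77 = 325.7044 per 1,000.
District 3: 0.1677×23.66 + 0.4306×177.68 + 0.4016×924.33 = 451.7313 per 1,000.

District 3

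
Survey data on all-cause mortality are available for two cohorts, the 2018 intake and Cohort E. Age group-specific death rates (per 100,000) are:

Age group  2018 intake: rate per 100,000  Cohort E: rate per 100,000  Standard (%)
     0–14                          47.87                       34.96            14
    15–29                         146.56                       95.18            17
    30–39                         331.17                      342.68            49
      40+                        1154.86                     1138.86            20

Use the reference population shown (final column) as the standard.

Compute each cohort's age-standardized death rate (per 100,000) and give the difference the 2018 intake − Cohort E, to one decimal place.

8.1

Standard weights: 0.14, 0.17, 0.49, 0.20.
The 2018 intake: 0.1400×47.87 + 0.1700×146.56 + 0.4900×331.17 + 0.2000×1154.86 = 424.8623 per 100,000.
Cohort E: 0.1400×34.96 + 0.1700×95.18 + 0.4900×342.68 + 0.2000×1138.86 = 416.7602 per 100,000.
Difference = 424.8623 − 416.7602 = 8.1021.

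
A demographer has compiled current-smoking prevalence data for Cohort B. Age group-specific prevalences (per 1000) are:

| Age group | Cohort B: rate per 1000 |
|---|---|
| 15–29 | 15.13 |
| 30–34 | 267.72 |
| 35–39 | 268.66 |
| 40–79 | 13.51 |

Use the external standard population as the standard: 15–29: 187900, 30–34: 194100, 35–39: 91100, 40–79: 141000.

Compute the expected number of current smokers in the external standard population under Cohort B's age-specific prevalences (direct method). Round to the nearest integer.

81187

Expected current smokers = Σ (standard pop × age-specific rate ÷ 1000)
= 187900×15.13/1000 + 194100×267.72/1000 + 91100×268.66/1000 + 141000×13.51/1000
= 2842.93 + 51964.45 + 24474.93 + 1904.91 = 81187.22.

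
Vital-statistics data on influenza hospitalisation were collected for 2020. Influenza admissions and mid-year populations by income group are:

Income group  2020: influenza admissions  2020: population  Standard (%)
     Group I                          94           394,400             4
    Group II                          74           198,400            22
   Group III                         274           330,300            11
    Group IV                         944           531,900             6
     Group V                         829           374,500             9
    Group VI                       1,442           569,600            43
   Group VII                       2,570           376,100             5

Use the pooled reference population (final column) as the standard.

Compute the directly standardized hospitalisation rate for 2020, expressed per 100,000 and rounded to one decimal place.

191.9

Income-specific rates per 100,000 for 2020: 23.83, 37.30, 82.95, 177.48, 221.36, 253.16, 683.33.
Standard weights: 0.04, 0.22, 0.11, 0.06, 0.09, 0.43, 0.05.
Standardized rate: 0.0400×23.83 + 0.2200×37.30 + 0.1100×82.95 + 0.0600×177.48 + 0.0900×221.36 + 0.4300×253.16 + 0.0500×683.33 = 191.8805 per 100,000.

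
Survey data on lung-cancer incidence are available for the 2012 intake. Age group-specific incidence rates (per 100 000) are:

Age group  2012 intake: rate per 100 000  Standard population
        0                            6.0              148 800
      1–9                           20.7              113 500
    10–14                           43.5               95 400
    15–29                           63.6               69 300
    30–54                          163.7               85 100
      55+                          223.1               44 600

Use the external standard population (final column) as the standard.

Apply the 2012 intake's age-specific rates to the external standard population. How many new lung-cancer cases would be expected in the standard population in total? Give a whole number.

Expected new lung-cancer cases = Σ (standard pop × age-specific rate ÷ 100 000)
= 148 800×6.0/100 000 + 113 500×20.7/100 000 + 95 400×43.5/100 000 + 69 300×63.6/100 000 + 85 100×163.7/100 000 + 44 600×223.1/100 000
= 8.93 + 23.49 + 41.50 + 44.07 + 139.31 + 99.50 = 356.81.

357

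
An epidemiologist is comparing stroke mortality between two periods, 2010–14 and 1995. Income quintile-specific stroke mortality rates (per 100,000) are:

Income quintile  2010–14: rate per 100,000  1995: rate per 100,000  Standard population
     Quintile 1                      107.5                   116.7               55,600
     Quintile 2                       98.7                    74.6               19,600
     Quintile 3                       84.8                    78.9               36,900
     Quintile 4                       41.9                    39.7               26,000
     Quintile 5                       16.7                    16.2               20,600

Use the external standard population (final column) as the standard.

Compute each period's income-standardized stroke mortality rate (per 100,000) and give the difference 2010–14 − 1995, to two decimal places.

Standard total = 158,700; weights = 0.3503, 0.1235, 0.2325, 0.1638, 0.1298.
2010–14: 0.3503×107.5 + 0.1235×98.7 + 0.2325×84.8 + 0.1638×41.9 + 0.1298×16.7 = 78.6015 per 100,000.
1995: 0.3503×116.7 + 0.1235×74.6 + 0.2325×78.9 + 0.1638×39.7 + 0.1298×16.2 = 77.0511 per 100,000.
Difference = 78.6015 − 77.0511 = 1.5504.

1.55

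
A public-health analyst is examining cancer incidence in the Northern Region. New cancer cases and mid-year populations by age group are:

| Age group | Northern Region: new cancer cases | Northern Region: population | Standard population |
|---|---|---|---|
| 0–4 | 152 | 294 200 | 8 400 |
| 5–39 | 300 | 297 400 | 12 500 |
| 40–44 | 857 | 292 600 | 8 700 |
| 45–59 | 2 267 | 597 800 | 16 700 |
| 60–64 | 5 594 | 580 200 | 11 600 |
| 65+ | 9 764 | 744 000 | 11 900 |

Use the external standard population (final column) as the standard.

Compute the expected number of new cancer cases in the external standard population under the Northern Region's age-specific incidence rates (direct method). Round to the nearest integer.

374

Age-specific rates per 100 000 for the Northern Region: 51.67, 100.87, 292.89, 379.22, 964.15, 1312.37.
Expected new cancer cases = Σ (standard pop × age-specific rate ÷ 100 000)
= 8 400×51.67/100 000 + 12 500×100.87/100 000 + 8 700×292.89/100 000 + 16 700×379.22/100 000 + 11 600×964.15/100 000 + 11 900×1312.37/100 000
= 4.34 + 12.61 + 25.48 + 63.33 + 111.84 + 156.17 = 373.77.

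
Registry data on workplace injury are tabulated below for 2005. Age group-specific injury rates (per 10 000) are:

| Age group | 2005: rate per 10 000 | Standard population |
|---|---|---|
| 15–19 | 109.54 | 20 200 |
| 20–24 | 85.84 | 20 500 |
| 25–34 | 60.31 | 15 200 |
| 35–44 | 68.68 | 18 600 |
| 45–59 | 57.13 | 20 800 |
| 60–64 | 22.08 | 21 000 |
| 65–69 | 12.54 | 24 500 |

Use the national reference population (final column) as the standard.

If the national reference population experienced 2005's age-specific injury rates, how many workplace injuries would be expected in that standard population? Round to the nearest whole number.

813

Expected workplace injuries = Σ (standard pop × age-specific rate ÷ 10 000)
= 20 200×109.54/10 000 + 20 500×85.84/10 000 + 15 200×60.31/10 000 + 18 600×68.68/10 000 + 20 800×57.13/10 000 + 21 000×22.08/10 000 + 24 500×12.54/10 000
= 221.27 + 175.97 + 91.67 + 127.74 + 118.83 + 46.37 + 30.72 = 812.58.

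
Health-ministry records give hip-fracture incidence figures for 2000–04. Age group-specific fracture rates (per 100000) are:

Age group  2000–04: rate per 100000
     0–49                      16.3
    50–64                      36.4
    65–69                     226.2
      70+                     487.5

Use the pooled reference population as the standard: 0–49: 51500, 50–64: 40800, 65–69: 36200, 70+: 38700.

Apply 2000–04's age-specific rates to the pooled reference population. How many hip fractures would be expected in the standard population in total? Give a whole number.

Expected hip fractures = Σ (standard pop × age-specific rate ÷ 100000)
= 51500×16.3/100000 + 40800×36.4/100000 + 36200×226.2/100000 + 38700×487.5/100000
= 8.39 + 14.85 + 81.88 + 188.66 = 293.79.

294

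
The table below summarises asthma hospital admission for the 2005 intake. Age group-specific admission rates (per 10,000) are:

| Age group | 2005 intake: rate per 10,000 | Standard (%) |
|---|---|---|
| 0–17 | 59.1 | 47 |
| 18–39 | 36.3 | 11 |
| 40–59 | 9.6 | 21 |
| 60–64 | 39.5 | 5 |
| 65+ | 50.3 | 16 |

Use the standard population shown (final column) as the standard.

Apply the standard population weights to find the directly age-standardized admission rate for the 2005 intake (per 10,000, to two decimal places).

Standard weights: 0.47, 0.11, 0.21, 0.05, 0.16.
Standardized rate: 0.4700×59.1 + 0.1100×36.3 + 0.2100×9.6 + 0.0500×39.5 + 0.1600×50.3 = 43.8090 per 10,000.

43.81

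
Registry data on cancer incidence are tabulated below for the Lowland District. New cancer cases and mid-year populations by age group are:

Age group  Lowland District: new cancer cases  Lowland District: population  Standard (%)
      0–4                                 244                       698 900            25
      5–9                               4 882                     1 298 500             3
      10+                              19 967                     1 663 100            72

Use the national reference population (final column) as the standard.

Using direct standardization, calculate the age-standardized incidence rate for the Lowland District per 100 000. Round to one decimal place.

884.4

Age-specific rates per 100 000 for the Lowland District: 34.91, 375.97, 1200.59.
Standard weights: 0.25, 0.03, 0.72.
Standardized rate: 0.2500×34.91 + 0.0300×375.97 + 0.7200×1200.59 = 884.4314 per 100 000.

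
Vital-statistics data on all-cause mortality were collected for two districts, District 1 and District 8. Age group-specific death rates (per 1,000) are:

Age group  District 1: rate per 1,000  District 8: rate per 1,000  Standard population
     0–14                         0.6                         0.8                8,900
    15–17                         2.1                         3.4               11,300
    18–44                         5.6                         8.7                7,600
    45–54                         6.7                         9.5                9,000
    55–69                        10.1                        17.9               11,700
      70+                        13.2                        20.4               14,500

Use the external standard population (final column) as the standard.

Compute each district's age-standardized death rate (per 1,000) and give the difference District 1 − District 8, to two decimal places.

Standard total = 63,000; weights = 0.1413, 0.1794, 0.1206, 0.1429, 0.1857, 0.2302.
District 1: 0.1413×0.6 + 0.1794×2.1 + 0.1206×5.6 + 0.1429×6.7 + 0.1857×10.1 + 0.2302×13.2 = 7.0079 per 1,000.
District 8: 0.1413×0.8 + 0.1794×3.4 + 0.1206×8.7 + 0.1429×9.5 + 0.1857×17.9 + 0.2302×20.4 = 11.1490 per 1,000.
Difference = 7.0079 − 11.1490 = -4.1411.

-4.14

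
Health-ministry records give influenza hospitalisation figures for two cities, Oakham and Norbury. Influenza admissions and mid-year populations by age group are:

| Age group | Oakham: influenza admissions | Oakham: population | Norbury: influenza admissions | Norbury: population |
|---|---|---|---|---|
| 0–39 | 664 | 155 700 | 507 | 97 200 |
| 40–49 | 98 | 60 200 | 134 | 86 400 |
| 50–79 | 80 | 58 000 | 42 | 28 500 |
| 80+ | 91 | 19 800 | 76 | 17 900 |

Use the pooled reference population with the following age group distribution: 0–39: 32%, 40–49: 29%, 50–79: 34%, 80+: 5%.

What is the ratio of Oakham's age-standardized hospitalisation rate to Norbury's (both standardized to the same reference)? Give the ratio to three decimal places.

0.895

Age-specific rates per 100 000 for Oakham: 426.46, 162.79, 137.93, 459.60.
For Norbury: 521.60, 155.09, 147.37, 424.58.
Standard weights: 0.32, 0.29, 0.34, 0.05.
Oakham: 0.3200×426.46 + 0.2900×162.79 + 0.3400×137.93 + 0.0500×459.60 = 253.5532 per 100 000.
Norbury: 0.3200×521.60 + 0.2900×155.09 + 0.3400×147.37 + 0.0500×424.58 = 283.2247 per 100 000.
Ratio = 253.5532 ÷ 283.2247 = 0.89524.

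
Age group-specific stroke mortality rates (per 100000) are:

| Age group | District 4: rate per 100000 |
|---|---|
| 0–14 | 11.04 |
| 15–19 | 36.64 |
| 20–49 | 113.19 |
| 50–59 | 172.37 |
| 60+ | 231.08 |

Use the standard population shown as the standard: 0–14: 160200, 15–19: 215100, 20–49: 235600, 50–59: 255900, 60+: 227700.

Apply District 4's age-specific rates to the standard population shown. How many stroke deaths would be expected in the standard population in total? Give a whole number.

1330

Expected stroke deaths = Σ (standard pop × age-specific rate ÷ 100000)
= 160200×11.04/100000 + 215100×36.64/100000 + 235600×113.19/100000 + 255900×172.37/100000 + 227700×231.08/100000
= 17.69 + 78.81 + 266.68 + 441.09 + 526.17 = 1330.44.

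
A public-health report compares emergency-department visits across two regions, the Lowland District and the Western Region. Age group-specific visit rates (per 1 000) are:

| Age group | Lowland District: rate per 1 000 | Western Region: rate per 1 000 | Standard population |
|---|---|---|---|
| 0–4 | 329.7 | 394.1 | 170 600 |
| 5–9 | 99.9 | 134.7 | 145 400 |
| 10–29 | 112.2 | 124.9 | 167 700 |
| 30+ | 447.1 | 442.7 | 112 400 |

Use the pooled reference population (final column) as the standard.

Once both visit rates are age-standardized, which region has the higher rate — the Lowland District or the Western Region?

Western Region

Standard total = 596 100; weights = 0.2862, 0.2439, 0.2813, 0.1886.
The Lowland District: 0.2862×329.7 + 0.2439×99.9 + 0.2813×112.2 + 0.1886×447.1 = 234.5953 per 1 000.
The Western Region: 0.2862×394.1 + 0.2439×134.7 + 0.2813×124.9 + 0.1886×442.7 = 264.2578 per 1 000.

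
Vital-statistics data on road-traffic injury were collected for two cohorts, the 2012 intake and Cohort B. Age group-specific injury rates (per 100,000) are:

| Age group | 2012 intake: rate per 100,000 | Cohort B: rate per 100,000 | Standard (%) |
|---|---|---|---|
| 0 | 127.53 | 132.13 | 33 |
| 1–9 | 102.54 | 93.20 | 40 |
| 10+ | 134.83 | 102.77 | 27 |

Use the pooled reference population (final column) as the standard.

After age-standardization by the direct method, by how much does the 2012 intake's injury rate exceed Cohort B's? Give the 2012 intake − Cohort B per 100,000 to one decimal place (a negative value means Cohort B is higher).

Standard weights: 0.33, 0.40, 0.27.
The 2012 intake: 0.3300×127.53 + 0.4000×102.54 + 0.2700×134.83 = 119.5050 per 100,000.
Cohort B: 0.3300×132.13 + 0.4000×93.20 + 0.2700×102.77 = 108.6308 per 100,000.
Difference = 119.5050 − 108.6308 = 10.8742.

10.9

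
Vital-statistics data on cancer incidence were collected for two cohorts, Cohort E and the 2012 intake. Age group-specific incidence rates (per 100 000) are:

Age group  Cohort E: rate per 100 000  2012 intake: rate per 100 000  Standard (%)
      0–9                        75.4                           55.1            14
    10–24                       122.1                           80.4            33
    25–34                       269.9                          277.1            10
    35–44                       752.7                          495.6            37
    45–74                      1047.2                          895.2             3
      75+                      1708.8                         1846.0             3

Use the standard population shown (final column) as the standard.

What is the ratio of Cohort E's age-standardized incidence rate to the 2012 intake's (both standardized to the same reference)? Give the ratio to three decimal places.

Standard weights: 0.14, 0.33, 0.10, 0.37, 0.03, 0.03.
Cohort E: 0.1400×75.4 + 0.3300×122.1 + 0.1000×269.9 + 0.3700×752.7 + 0.0300×1047.2 + 0.0300×1708.8 = 439.0180 per 100 000.
The 2012 intake: 0.1400×55.1 + 0.3300×80.4 + 0.1000×277.1 + 0.3700×495.6 + 0.0300×895.2 + 0.0300×1846.0 = 327.5640 per 100 000.
Ratio = 439.0180 ÷ 327.5640 = 1.34025.

1.340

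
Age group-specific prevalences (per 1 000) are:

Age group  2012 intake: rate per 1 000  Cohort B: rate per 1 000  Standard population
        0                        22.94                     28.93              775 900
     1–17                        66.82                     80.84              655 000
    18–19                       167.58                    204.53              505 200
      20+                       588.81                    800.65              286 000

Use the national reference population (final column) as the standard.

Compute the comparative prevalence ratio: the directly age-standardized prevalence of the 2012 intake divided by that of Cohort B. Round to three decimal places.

Standard total = 2 222 100; weights = 0.3492, 0.2948, 0.2274, 0.1287.
The 2012 intake: 0.3492×22.94 + 0.2948×66.82 + 0.2274×167.58 + 0.1287×588.81 = 141.5901 per 1 000.
Cohort B: 0.3492×28.93 + 0.2948×80.84 + 0.2274×204.53 + 0.1287×800.65 = 183.4802 per 1 000.
Ratio = 141.5901 ÷ 183.4802 = 0.77169.

0.772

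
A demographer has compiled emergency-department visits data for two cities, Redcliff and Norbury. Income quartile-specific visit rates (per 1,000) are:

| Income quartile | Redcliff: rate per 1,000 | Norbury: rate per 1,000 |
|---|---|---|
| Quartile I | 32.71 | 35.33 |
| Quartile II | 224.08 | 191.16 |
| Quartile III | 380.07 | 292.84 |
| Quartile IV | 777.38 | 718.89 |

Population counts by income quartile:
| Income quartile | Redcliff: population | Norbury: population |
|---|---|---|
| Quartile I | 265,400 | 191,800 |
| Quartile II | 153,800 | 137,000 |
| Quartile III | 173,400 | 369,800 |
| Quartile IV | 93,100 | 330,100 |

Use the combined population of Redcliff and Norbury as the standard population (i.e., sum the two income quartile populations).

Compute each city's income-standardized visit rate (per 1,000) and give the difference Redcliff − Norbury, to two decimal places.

Combined standard total = 1,714,400; weights = 0.2667, 0.1696, 0.3168, 0.2469.
Redcliff: 0.2667×32.71 + 0.1696×224.08 + 0.3168×380.07 + 0.2469×777.38 = 359.0520 per 1,000.
Norbury: 0.2667×35.33 + 0.1696×191.16 + 0.3168×292.84 + 0.2469×718.89 = 312.0900 per 1,000.
Difference = 359.0520 − 312.0900 = 46.9620.

46.96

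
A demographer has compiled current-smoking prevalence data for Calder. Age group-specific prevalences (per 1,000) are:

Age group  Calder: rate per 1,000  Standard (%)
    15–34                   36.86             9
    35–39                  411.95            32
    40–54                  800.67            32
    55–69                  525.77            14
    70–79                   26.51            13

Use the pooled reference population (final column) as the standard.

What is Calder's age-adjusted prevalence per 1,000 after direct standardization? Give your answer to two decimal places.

468.41

Standard weights: 0.09, 0.32, 0.32, 0.14, 0.13.
Standardized rate: 0.0900×36.86 + 0.3200×411.95 + 0.3200×800.67 + 0.1400×525.77 + 0.1300×26.51 = 468.4099 per 1,000.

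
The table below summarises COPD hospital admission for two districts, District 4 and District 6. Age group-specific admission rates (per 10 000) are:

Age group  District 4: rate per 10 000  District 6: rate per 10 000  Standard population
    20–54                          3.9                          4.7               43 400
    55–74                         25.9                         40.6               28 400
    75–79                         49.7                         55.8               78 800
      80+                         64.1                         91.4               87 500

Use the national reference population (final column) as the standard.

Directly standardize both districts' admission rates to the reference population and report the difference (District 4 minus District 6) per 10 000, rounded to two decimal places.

-13.95

Standard total = 238 100; weights = 0.1823, 0.1193, 0.3310, 0.3675.
District 4: 0.1823×3.9 + 0.1193×25.9 + 0.3310×49.7 + 0.3675×64.1 = 43.8048 per 10 000.
District 6: 0.1823×4.7 + 0.1193×40.6 + 0.3310×55.8 + 0.3675×91.4 = 57.7554 per 10 000.
Difference = 43.8048 − 57.7554 = -13.9506.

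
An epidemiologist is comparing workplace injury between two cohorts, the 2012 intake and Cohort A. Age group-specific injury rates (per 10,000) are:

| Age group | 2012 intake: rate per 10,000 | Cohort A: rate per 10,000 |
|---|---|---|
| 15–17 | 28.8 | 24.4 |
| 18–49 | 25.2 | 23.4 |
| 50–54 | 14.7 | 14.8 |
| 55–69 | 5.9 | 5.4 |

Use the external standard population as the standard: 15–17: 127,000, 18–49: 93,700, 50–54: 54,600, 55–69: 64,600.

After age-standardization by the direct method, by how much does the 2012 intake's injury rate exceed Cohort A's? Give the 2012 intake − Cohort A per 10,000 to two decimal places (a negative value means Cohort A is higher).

Standard total = 339,900; weights = 0.3736, 0.2757, 0.1606, 0.1901.
The 2012 intake: 0.3736×28.8 + 0.2757×25.2 + 0.1606×14.7 + 0.1901×5.9 = 21.1904 per 10,000.
Cohort A: 0.3736×24.4 + 0.2757×23.4 + 0.1606×14.8 + 0.1901×5.4 = 18.9712 per 10,000.
Difference = 21.1904 − 18.9712 = 2.2192.

2.22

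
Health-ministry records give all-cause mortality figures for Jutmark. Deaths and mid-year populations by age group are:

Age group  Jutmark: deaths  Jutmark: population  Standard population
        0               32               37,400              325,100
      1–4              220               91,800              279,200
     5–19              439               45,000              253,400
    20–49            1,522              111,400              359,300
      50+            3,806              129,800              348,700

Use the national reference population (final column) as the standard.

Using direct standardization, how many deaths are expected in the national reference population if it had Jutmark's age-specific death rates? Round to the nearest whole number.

18553

Age-specific rates per 1,000 for Jutmark: 0.856, 2.397, 9.756, 13.662, 29.322.
Expected deaths = Σ (standard pop × age-specific rate ÷ 1,000)
= 325,100×0.856/1,000 + 279,200×2.397/1,000 + 253,400×9.756/1,000 + 359,300×13.662/1,000 + 348,700×29.322/1,000
= 278.16 + 669.11 + 2472.06 + 4908.93 + 10224.59 = 18552.85.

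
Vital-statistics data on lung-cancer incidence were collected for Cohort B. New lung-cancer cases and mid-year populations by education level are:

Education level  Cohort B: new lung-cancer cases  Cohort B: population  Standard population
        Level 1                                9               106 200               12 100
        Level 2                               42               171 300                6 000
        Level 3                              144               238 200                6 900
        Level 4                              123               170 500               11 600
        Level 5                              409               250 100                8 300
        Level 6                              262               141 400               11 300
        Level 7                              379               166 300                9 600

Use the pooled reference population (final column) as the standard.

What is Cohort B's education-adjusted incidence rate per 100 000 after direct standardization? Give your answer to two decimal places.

Education-specific rates per 100 000 for Cohort B: 8.47, 24.52, 60.45, 72.14, 163.53, 185.29, 227.90.
Standard total = 65 800; weights = 0.1839, 0.0912, 0.1049, 0.1763, 0.1261, 0.1717, 0.1459.
Standardized rate: 0.1839×8.47 + 0.0912×24.52 + 0.1049×60.45 + 0.1763×72.14 + 0.1261×163.53 + 0.1717×185.29 + 0.1459×227.90 = 108.5499 per 100 000.

108.55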